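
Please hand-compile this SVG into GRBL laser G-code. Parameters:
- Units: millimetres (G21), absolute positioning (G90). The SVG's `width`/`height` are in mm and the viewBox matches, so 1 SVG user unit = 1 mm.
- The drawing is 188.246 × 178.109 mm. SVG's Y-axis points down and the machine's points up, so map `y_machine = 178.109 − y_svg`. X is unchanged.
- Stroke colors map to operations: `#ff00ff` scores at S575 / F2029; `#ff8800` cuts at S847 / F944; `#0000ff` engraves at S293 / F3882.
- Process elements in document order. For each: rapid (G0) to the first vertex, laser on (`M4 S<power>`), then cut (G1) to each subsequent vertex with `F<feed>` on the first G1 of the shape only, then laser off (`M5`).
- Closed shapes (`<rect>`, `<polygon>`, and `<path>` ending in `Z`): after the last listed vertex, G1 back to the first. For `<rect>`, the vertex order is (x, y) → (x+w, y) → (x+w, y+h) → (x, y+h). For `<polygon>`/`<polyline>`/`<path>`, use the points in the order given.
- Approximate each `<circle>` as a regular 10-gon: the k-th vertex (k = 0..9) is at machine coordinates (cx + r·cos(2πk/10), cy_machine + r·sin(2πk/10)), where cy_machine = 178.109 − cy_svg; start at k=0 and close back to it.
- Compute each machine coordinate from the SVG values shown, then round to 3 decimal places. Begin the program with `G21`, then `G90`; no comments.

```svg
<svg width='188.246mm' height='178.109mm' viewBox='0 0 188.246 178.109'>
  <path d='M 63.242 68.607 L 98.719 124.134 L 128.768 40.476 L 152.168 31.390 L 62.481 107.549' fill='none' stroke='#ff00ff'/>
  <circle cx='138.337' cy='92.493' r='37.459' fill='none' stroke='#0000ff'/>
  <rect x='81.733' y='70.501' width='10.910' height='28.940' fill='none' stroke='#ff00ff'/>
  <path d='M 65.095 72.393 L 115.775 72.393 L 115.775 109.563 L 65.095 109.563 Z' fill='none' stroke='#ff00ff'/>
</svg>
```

G21
G90
G0 X63.242 Y109.502
M4 S575
G1 X98.719 Y53.975 F2029
G1 X128.768 Y137.633
G1 X152.168 Y146.719
G1 X62.481 Y70.560
M5
G0 X175.796 Y85.616
M4 S293
G1 X168.642 Y107.634 F3882
G1 X149.912 Y121.242
G1 X126.762 Y121.242
G1 X108.032 Y107.634
G1 X100.878 Y85.616
G1 X108.032 Y63.598
G1 X126.762 Y49.990
G1 X149.912 Y49.990
G1 X168.642 Y63.598
G1 X175.796 Y85.616
M5
G0 X81.733 Y107.608
M4 S575
G1 X92.643 Y107.608 F2029
G1 X92.643 Y78.668
G1 X81.733 Y78.668
G1 X81.733 Y107.608
M5
G0 X65.095 Y105.716
M4 S575
G1 X115.775 Y105.716 F2029
G1 X115.775 Y68.546
G1 X65.095 Y68.546
G1 X65.095 Y105.716
M5

viewBox `0 0 188.246 178.109` with mm width/height → 1 unit = 1 mm. Flip: y_m = 178.109 − y_svg.

**Shape 1** — `<path>` open polyline, stroke `#ff00ff` → score (S575, F2029). Machine vertices: (63.242,109.502) → (98.719,53.975) → (128.768,137.633) → (152.168,146.719) → (62.481,70.560). Open path.

**Shape 2** — `<circle>` circle, stroke `#0000ff` → engrave (S293, F3882). Machine vertices: (175.796,85.616) → (168.642,107.634) → (149.912,121.242) → (126.762,121.242) → (108.032,107.634) → (100.878,85.616) → (108.032,63.598) → (126.762,49.990) → (149.912,49.990) → (168.642,63.598) → (175.796,85.616). Closed: final G1 returns to the first vertex.

**Shape 3** — `<rect>` rectangle, stroke `#ff00ff` → score (S575, F2029). Machine vertices: (81.733,107.608) → (92.643,107.608) → (92.643,78.668) → (81.733,78.668) → (81.733,107.608). Closed: final G1 returns to the first vertex.

**Shape 4** — `<path>` rectangle, stroke `#ff00ff` → score (S575, F2029). Machine vertices: (65.095,105.716) → (115.775,105.716) → (115.775,68.546) → (65.095,68.546) → (65.095,105.716). Closed: final G1 returns to the first vertex.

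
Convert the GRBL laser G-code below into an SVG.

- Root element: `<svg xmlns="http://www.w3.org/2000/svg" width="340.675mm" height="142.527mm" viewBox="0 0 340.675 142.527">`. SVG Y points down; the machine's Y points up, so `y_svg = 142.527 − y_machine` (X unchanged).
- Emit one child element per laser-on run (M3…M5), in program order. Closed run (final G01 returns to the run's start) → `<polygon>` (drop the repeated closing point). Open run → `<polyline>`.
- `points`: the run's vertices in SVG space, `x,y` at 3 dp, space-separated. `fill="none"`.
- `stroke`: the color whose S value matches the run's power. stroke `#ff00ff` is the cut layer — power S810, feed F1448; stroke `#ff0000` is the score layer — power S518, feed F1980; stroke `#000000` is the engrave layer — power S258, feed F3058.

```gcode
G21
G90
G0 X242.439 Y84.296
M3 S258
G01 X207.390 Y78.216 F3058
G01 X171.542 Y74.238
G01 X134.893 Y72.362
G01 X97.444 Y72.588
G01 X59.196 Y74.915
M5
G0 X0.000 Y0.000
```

y_svg = 142.527 − y_m. Every run uses S258, so all elements get stroke `#000000` (engrave).

[1] open run; points: 242.439,58.231 207.390,64.311 171.542,68.289 134.893,70.165 97.444,69.939 59.196,67.612

<svg xmlns="http://www.w3.org/2000/svg" width="340.675mm" height="142.527mm" viewBox="0 0 340.675 142.527">
  <polyline points="242.439,58.231 207.390,64.311 171.542,68.289 134.893,70.165 97.444,69.939 59.196,67.612" fill="none" stroke="#000000"/>
</svg>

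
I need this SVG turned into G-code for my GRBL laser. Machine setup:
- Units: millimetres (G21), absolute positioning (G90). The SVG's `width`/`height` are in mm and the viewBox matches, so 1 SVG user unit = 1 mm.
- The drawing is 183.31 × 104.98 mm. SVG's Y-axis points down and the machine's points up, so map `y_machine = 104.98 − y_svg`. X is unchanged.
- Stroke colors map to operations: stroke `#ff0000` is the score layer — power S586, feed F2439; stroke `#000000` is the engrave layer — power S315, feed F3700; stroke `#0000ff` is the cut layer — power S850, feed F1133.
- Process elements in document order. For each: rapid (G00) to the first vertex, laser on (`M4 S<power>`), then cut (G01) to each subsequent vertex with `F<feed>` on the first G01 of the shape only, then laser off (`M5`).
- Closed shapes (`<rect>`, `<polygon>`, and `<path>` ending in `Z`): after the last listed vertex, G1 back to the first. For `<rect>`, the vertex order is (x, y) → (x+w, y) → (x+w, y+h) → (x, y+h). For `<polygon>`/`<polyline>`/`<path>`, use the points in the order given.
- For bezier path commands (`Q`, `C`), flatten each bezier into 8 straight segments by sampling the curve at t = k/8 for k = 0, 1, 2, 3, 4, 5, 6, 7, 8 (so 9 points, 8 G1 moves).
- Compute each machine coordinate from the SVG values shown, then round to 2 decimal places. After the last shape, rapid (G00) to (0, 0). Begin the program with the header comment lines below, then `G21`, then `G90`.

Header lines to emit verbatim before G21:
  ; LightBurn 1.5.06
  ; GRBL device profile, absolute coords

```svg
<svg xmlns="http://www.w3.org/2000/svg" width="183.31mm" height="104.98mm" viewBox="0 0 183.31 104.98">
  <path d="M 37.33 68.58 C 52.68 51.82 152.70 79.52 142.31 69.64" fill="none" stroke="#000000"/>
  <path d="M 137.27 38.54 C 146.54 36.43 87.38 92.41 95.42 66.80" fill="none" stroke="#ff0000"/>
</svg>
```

; LightBurn 1.5.06
; GRBL device profile, absolute coords
G21
G90
G00 X37.33 Y36.40
M4 S315
G01 X46.67 Y40.76 F3700
G01 X61.67 Y41.92
G01 X80.03 Y40.82
G01 X99.47 Y38.45
G01 X117.71 Y35.75
G01 X132.45 Y33.69
G01 X141.41 Y33.24
G01 X142.31 Y35.34
M5
G00 X137.27 Y66.44
M4 S586
G01 X137.80 Y64.78 F2439
G01 X133.51 Y59.31
G01 X125.98 Y51.67
G01 X116.81 Y43.50
G01 X107.57 Y36.42
G01 X99.87 Y32.09
G01 X95.29 Y32.13
G01 X95.42 Y38.18
M5
G00 X0.00 Y0.00

viewBox `0 0 183.31 104.98` with mm width/height → 1 unit = 1 mm. Flip: y_m = 104.98 − y_svg.

**Shape 1** — `<path>` cubic bezier, stroke `#000000` → engrave (S315, F3700). Control points (SVG): P0=(37.33,68.58), P1=(52.68,51.82), P2=(152.70,79.52), P3=(142.31,69.64); sampled at t=k/8. Machine vertices: (37.33,36.40) → (46.67,40.76) → (61.67,41.92) → (80.03,40.82) → (99.47,38.45) → (117.71,35.75) → (132.45,33.69) → (141.41,33.24) → (142.31,35.34). Open path.

**Shape 2** — `<path>` cubic bezier, stroke `#ff0000` → score (S586, F2439). Control points (SVG): P0=(137.27,38.54), P1=(146.54,36.43), P2=(87.38,92.41), P3=(95.42,66.80); sampled at t=k/8. Machine vertices: (137.27,66.44) → (137.80,64.78) → (133.51,59.31) → (125.98,51.67) → (116.81,43.50) → (107.57,36.42) → (99.87,32.09) → (95.29,32.13) → (95.42,38.18). Open path.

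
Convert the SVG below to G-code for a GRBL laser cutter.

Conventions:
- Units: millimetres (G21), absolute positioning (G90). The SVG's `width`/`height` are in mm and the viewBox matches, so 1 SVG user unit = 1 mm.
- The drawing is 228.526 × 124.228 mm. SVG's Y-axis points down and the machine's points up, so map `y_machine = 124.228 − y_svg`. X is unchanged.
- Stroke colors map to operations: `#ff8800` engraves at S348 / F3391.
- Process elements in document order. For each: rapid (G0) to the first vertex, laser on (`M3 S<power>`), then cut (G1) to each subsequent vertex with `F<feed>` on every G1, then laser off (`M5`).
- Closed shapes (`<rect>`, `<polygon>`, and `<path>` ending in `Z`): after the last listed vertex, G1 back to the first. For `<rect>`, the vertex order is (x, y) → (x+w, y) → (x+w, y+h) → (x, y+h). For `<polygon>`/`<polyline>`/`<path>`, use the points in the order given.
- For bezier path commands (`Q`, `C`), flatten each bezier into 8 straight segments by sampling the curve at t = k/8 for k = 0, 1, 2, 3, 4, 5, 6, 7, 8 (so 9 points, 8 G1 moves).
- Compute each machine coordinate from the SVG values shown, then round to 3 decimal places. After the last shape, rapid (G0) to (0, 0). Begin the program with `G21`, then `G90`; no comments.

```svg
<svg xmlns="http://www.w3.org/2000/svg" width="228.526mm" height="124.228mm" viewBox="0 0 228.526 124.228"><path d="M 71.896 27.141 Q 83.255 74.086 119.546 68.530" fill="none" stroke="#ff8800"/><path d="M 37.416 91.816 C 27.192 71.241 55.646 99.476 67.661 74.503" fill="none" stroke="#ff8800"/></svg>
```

G21
G90
G0 X71.896 Y97.087
M3 S348
G1 X75.125 Y86.171 F3391
G1 X79.134 Y76.896 F3391
G1 X83.921 Y69.261 F3391
G1 X89.488 Y63.267 F3391
G1 X95.834 Y58.914 F3391
G1 X102.959 Y56.201 F3391
G1 X110.863 Y55.129 F3391
G1 X119.546 Y55.698 F3391
M5
G0 X37.416 Y32.412
M3 S348
G1 X35.287 Y38.039 F3391
G1 X36.139 Y40.285 F3391
G1 X39.325 Y40.347 F3391
G1 X44.199 Y39.419 F3391
G1 X50.115 Y38.698 F3391
G1 X56.429 Y39.378 F3391
G1 X62.492 Y42.655 F3391
G1 X67.661 Y49.725 F3391
M5
G0 X0.000 Y0.000

1 u = 1 mm; y_m = 124.228 − y.

[1] `<path>` quadratic bezier, #ff8800→engrave S348 F3391: (71.896,97.087) → (75.125,86.171) → (79.134,76.896) → (83.921,69.261) → (89.488,63.267) → (95.834,58.914) → (102.959,56.201) → (110.863,55.129) → (119.546,55.698)

[2] `<path>` cubic bezier, #ff8800→engrave S348 F3391: (37.416,32.412) → (35.287,38.039) → (36.139,40.285) → (39.325,40.347) → (44.199,39.419) → (50.115,38.698) → (56.429,39.378) → (62.492,42.655) → (67.661,49.725)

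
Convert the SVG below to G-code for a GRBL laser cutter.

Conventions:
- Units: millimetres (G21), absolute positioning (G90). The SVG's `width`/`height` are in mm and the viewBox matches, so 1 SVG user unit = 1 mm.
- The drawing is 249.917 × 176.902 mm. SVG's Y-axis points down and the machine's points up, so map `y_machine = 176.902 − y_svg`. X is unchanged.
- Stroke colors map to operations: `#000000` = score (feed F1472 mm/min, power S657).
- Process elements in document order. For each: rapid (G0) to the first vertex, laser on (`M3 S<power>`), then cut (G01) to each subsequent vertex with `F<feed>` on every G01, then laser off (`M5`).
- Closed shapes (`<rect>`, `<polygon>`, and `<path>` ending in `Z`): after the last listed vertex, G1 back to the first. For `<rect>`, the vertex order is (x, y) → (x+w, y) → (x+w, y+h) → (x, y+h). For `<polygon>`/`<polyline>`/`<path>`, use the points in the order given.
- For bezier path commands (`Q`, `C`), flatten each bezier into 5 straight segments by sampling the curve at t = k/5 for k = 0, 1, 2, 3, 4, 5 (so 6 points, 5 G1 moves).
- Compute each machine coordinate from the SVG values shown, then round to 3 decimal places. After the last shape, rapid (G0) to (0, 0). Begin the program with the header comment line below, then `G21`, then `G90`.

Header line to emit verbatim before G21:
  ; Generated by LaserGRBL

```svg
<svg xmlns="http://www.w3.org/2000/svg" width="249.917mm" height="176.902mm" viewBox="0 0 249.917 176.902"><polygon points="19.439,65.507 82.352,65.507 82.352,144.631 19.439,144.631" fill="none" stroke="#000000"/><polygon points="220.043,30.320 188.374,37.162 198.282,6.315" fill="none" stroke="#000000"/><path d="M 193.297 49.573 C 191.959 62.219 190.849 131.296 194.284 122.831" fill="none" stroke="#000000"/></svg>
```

; Generated by LaserGRBL
G21
G90
G0 X19.439 Y111.395
M3 S657
G01 X82.352 Y111.395 F1472
G01 X82.352 Y32.271 F1472
G01 X19.439 Y32.271 F1472
G01 X19.439 Y111.395 F1472
M5
G0 X220.043 Y146.582
M3 S657
G01 X188.374 Y139.740 F1472
G01 X198.282 Y170.587 F1472
G01 X220.043 Y146.582 F1472
M5
G0 X193.297 Y127.329
M3 S657
G01 X192.556 Y114.041 F1472
G01 X192.077 Y93.641 F1472
G01 X192.067 Y72.559 F1472
G01 X192.734 Y57.225 F1472
G01 X194.284 Y54.071 F1472
M5
G0 X0.000 Y0.000

Since the viewBox matches the mm dimensions, user units are millimetres directly. The only transform is the Y-flip y_m = 176.902 − y_svg.

Shape 1 is a rectangle drawn with `<polygon>`. Its stroke #000000 means score at S657, F1472. After flipping Y the toolpath is (19.439,111.395) → (82.352,111.395) → (82.352,32.271) → (19.439,32.271) → (19.439,111.395), returning to the start.

Shape 2 is a regular polygon drawn with `<polygon>`. Its stroke #000000 means score at S657, F1472. After flipping Y the toolpath is (220.043,146.582) → (188.374,139.740) → (198.282,170.587) → (220.043,146.582), returning to the start.

Shape 3 is a cubic bezier drawn with `<path>`. Its stroke #000000 means score at S657, F1472. After flipping Y the toolpath is (193.297,127.329) → (192.556,114.041) → (192.077,93.641) → (192.067,72.559) → (192.734,57.225) → (194.284,54.071).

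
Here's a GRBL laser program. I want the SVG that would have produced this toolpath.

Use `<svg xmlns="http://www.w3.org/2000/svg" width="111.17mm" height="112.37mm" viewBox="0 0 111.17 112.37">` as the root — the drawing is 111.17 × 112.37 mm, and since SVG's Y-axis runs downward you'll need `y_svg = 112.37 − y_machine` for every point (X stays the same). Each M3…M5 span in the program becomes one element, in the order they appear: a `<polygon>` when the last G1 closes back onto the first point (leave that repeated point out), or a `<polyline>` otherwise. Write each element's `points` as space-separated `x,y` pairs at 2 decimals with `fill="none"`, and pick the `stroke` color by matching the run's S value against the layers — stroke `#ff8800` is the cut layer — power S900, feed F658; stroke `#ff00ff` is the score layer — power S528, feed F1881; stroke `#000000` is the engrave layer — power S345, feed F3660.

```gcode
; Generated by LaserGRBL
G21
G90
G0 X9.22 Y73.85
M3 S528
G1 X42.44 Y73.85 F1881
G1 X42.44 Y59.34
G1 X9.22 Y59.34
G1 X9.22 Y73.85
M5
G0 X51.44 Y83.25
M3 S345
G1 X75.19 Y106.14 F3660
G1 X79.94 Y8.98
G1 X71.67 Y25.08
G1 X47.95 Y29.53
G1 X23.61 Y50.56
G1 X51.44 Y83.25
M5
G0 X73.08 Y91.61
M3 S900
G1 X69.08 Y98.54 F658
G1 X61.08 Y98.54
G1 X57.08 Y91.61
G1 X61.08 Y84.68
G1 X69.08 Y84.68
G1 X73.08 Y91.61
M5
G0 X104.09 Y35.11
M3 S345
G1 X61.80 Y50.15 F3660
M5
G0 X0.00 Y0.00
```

Each laser-on run becomes one SVG element. Flip Y back into SVG space with y_svg = 112.37 − y_machine.

Run 1: S528 ⇒ score layer `#ff00ff`. The run returns to its start, so emit a `<polygon>` with points (Y-flipped): 9.22,38.52 42.44,38.52 42.44,53.03 9.22,53.03.

Run 2: the run's S345 means `#000000` (engrave). The run returns to its start, so emit a `<polygon>` with points (Y-flipped): 51.44,29.12 75.19,6.23 79.94,103.39 71.67,87.29 47.95,82.84 23.61,61.81.

Run 3: S900 ⇒ cut layer `#ff8800`. The run returns to its start, so emit a `<polygon>` with points (Y-flipped): 73.08,20.76 69.08,13.83 61.08,13.83 57.08,20.76 61.08,27.69 69.08,27.69.

Run 4: power S345 maps to stroke `#000000` (engrave). The run is open, so emit a `<polyline>` with points (Y-flipped): 104.09,77.26 61.80,62.22.

<svg xmlns="http://www.w3.org/2000/svg" width="111.17mm" height="112.37mm" viewBox="0 0 111.17 112.37">
  <polygon points="9.22,38.52 42.44,38.52 42.44,53.03 9.22,53.03" fill="none" stroke="#ff00ff"/>
  <polygon points="51.44,29.12 75.19,6.23 79.94,103.39 71.67,87.29 47.95,82.84 23.61,61.81" fill="none" stroke="#000000"/>
  <polygon points="73.08,20.76 69.08,13.83 61.08,13.83 57.08,20.76 61.08,27.69 69.08,27.69" fill="none" stroke="#ff8800"/>
  <polyline points="104.09,77.26 61.80,62.22" fill="none" stroke="#000000"/>
</svg>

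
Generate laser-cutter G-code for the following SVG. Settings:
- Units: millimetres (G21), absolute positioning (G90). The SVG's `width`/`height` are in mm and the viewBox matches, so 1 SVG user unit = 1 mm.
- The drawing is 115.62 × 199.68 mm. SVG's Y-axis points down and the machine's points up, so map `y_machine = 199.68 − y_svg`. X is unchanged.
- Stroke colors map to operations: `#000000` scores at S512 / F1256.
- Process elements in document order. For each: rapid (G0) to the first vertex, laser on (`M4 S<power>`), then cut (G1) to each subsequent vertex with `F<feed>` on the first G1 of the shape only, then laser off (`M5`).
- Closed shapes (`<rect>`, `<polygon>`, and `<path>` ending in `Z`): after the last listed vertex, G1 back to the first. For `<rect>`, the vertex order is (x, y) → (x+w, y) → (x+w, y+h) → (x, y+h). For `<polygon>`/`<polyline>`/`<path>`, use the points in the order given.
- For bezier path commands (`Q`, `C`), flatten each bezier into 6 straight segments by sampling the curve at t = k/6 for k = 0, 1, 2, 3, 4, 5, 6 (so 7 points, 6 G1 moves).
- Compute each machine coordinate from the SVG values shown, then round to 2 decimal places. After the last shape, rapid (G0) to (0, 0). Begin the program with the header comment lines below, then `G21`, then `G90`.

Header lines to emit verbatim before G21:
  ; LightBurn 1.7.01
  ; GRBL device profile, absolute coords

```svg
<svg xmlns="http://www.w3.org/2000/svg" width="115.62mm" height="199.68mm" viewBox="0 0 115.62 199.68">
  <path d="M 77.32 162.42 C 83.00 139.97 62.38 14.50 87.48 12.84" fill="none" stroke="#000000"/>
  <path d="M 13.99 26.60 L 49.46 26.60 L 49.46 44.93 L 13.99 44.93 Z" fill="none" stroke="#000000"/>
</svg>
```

Since the viewBox matches the mm dimensions, user units are millimetres directly. The only transform is the Y-flip y_m = 199.68 − y_svg.

Shape 1 is a cubic bezier drawn with `<path>`. Its stroke #000000 means score at S512, F1256. After flipping Y the toolpath is (77.32,37.26) → (78.30,56.02) → (76.90,85.65) → (75.12,119.85) → (74.95,152.31) → (78.41,176.74) → (87.48,186.84).

Shape 2 is a rectangle drawn with `<path>`. Its stroke #000000 means score at S512, F1256. After flipping Y the toolpath is (13.99,173.08) → (49.46,173.08) → (49.46,154.75) → (13.99,154.75) → (13.99,173.08), returning to the start.

; LightBurn 1.7.01
; GRBL device profile, absolute coords
G21
G90
G0 X77.32 Y37.26
M4 S512
G1 X78.30 Y56.02 F1256
G1 X76.90 Y85.65
G1 X75.12 Y119.85
G1 X74.95 Y152.31
G1 X78.41 Y176.74
G1 X87.48 Y186.84
M5
G0 X13.99 Y173.08
M4 S512
G1 X49.46 Y173.08 F1256
G1 X49.46 Y154.75
G1 X13.99 Y154.75
G1 X13.99 Y173.08
M5
G0 X0.00 Y0.00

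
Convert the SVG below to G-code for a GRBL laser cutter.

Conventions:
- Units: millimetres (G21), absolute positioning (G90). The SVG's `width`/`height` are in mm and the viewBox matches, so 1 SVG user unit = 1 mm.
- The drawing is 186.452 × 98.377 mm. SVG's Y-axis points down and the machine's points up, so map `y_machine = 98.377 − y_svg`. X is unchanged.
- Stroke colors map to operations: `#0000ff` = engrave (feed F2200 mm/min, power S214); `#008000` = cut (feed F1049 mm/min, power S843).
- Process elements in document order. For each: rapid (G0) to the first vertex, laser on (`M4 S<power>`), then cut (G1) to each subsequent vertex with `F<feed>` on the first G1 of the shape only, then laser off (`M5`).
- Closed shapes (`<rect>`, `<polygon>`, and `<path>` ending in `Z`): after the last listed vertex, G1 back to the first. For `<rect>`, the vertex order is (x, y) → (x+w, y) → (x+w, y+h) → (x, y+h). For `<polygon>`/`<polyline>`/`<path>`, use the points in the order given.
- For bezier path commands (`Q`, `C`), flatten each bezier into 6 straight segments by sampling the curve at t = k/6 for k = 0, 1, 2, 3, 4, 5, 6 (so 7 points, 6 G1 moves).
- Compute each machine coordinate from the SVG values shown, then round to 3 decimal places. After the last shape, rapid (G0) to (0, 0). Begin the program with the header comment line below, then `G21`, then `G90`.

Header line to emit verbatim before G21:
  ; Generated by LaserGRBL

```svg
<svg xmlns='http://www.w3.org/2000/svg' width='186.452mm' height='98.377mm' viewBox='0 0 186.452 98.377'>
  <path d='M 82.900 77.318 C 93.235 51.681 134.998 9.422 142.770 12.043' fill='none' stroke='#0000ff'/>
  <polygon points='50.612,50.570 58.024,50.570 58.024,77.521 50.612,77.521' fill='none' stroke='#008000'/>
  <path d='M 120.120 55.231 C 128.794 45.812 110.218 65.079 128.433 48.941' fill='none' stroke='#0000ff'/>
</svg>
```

1 u = 1 mm; y_m = 98.377 − y.

[1] `<path>` cubic bezier, #0000ff→engrave S214 F2200: (82.900,21.059) → (90.384,34.978) → (101.288,49.959) → (113.796,64.293) → (126.091,76.273) → (136.354,84.189) → (142.770,86.334)

[2] `<polygon>` rectangle, #008000→cut S843 F1049: (50.612,47.807) → (58.024,47.807) → (58.024,20.856) → (50.612,20.856) → (50.612,47.807) (closed)

[3] `<path>` cubic bezier, #0000ff→engrave S214 F2200: (120.120,43.146) → (122.483,45.762) → (122.083,45.377) → (120.699,43.771) → (120.110,42.726) → (122.095,44.021) → (128.433,49.436)

; Generated by LaserGRBL
G21
G90
G0 X82.900 Y21.059
M4 S214
G1 X90.384 Y34.978 F2200
G1 X101.288 Y49.959
G1 X113.796 Y64.293
G1 X126.091 Y76.273
G1 X136.354 Y84.189
G1 X142.770 Y86.334
M5
G0 X50.612 Y47.807
M4 S843
G1 X58.024 Y47.807 F1049
G1 X58.024 Y20.856
G1 X50.612 Y20.856
G1 X50.612 Y47.807
M5
G0 X120.120 Y43.146
M4 S214
G1 X122.483 Y45.762 F2200
G1 X122.083 Y45.377
G1 X120.699 Y43.771
G1 X120.110 Y42.726
G1 X122.095 Y44.021
G1 X128.433 Y49.436
M5
G0 X0.000 Y0.000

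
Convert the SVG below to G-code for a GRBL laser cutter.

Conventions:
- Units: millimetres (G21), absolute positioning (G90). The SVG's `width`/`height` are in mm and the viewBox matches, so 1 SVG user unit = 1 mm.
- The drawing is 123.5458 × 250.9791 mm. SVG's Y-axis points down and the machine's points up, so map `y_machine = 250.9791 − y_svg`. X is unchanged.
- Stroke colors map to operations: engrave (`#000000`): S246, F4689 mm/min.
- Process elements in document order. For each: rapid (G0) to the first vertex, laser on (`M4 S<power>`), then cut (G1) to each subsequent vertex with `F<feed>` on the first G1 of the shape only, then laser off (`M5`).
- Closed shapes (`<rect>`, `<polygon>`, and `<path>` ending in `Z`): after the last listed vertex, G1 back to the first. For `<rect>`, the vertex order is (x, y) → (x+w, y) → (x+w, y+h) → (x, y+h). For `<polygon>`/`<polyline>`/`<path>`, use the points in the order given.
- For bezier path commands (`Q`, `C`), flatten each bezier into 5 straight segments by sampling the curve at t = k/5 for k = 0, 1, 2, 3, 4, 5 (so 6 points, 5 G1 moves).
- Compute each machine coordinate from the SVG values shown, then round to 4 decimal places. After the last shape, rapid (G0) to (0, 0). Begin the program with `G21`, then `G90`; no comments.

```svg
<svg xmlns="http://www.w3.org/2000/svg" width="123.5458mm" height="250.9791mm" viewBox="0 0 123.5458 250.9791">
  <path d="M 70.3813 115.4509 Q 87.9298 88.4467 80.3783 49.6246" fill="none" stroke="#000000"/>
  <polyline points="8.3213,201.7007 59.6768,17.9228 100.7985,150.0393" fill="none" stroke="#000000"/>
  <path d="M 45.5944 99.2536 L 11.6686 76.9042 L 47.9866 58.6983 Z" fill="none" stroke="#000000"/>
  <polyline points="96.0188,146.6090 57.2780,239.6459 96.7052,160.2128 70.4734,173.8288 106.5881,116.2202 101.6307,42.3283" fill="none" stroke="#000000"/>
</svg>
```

G21
G90
G0 X70.3813 Y135.5282
M4 S246
G1 X76.3967 Y146.8026 F4689
G1 X80.4041 Y159.0224
G1 X82.4035 Y172.1877
G1 X82.3949 Y186.2984
G1 X80.3783 Y201.3545
M5
G0 X8.3213 Y49.2784
M4 S246
G1 X59.6768 Y233.0563 F4689
G1 X100.7985 Y100.9398
M5
G0 X45.5944 Y151.7255
M4 S246
G1 X11.6686 Y174.0749 F4689
G1 X47.9866 Y192.2808
G1 X45.5944 Y151.7255
M5
G0 X96.0188 Y104.3701
M4 S246
G1 X57.2780 Y11.3332 F4689
G1 X96.7052 Y90.7663
G1 X70.4734 Y77.1503
G1 X106.5881 Y134.7589
G1 X101.6307 Y208.6508
M5
G0 X0.0000 Y0.0000

1 u = 1 mm; y_m = 250.9791 − y.

[1] `<path>` quadratic bezier, #000000→engrave S246 F4689: (70.3813,135.5282) → (76.3967,146.8026) → (80.4041,159.0224) → (82.4035,172.1877) → (82.3949,186.2984) → (80.3783,201.3545)

[2] `<polyline>` open polyline, #000000→engrave S246 F4689: (8.3213,49.2784) → (59.6768,233.0563) → (100.7985,100.9398)

[3] `<path>` regular polygon, #000000→engrave S246 F4689: (45.5944,151.7255) → (11.6686,174.0749) → (47.9866,192.2808) → (45.5944,151.7255) (closed)

[4] `<polyline>` open polyline, #000000→engrave S246 F4689: (96.0188,104.3701) → (57.2780,11.3332) → (96.7052,90.7663) → (70.4734,77.1503) → (106.5881,134.7589) → (101.6307,208.6508)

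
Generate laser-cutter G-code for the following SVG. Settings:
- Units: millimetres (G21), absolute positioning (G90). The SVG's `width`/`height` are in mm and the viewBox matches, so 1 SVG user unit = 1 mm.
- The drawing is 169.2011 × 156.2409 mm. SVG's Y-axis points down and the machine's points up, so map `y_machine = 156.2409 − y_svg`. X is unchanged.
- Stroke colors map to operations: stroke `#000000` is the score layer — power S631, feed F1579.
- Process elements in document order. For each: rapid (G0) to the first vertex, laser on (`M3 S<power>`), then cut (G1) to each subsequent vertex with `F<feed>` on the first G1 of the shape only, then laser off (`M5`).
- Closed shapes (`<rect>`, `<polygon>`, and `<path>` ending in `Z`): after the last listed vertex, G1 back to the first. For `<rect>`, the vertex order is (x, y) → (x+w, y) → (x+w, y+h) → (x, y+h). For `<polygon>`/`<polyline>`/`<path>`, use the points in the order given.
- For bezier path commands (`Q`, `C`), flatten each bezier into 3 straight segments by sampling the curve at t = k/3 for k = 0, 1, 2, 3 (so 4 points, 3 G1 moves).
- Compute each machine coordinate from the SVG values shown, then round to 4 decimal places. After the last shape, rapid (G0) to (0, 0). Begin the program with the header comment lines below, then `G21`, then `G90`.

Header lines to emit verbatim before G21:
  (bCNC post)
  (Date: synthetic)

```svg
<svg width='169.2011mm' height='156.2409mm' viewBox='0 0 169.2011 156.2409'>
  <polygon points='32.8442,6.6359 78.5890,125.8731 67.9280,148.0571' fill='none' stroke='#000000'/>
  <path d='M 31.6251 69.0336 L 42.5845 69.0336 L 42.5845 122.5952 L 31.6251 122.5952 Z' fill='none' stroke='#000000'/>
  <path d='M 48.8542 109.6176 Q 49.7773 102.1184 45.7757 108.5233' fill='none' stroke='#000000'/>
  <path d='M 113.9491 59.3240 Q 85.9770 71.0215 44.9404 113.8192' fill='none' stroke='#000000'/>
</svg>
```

1 u = 1 mm; y_m = 156.2409 − y.

[1] `<polygon>` closed polygon, #000000→score S631 F1579: (32.8442,149.6050) → (78.5890,30.3678) → (67.9280,8.1838) → (32.8442,149.6050) (closed)

[2] `<path>` rectangle, #000000→score S631 F1579: (31.6251,87.2073) → (42.5845,87.2073) → (42.5845,33.6457) → (31.6251,33.6457) → (31.6251,87.2073) (closed)

[3] `<path>` quadratic bezier, #000000→score S631 F1579: (48.8542,46.6233) → (48.9224,50.0779) → (47.8962,50.4426) → (45.7757,47.7176)

[4] `<path>` quadratic bezier, #000000→score S631 F1579: (113.9491,96.9169) → (93.8494,85.6630) → (70.8465,67.4979) → (44.9404,42.4217)

(bCNC post)
(Date: synthetic)
G21
G90
G0 X32.8442 Y149.6050
M3 S631
G1 X78.5890 Y30.3678 F1579
G1 X67.9280 Y8.1838
G1 X32.8442 Y149.6050
M5
G0 X31.6251 Y87.2073
M3 S631
G1 X42.5845 Y87.2073 F1579
G1 X42.5845 Y33.6457
G1 X31.6251 Y33.6457
G1 X31.6251 Y87.2073
M5
G0 X48.8542 Y46.6233
M3 S631
G1 X48.9224 Y50.0779 F1579
G1 X47.8962 Y50.4426
G1 X45.7757 Y47.7176
M5
G0 X113.9491 Y96.9169
M3 S631
G1 X93.8494 Y85.6630 F1579
G1 X70.8465 Y67.4979
G1 X44.9404 Y42.4217
M5
G0 X0.0000 Y0.0000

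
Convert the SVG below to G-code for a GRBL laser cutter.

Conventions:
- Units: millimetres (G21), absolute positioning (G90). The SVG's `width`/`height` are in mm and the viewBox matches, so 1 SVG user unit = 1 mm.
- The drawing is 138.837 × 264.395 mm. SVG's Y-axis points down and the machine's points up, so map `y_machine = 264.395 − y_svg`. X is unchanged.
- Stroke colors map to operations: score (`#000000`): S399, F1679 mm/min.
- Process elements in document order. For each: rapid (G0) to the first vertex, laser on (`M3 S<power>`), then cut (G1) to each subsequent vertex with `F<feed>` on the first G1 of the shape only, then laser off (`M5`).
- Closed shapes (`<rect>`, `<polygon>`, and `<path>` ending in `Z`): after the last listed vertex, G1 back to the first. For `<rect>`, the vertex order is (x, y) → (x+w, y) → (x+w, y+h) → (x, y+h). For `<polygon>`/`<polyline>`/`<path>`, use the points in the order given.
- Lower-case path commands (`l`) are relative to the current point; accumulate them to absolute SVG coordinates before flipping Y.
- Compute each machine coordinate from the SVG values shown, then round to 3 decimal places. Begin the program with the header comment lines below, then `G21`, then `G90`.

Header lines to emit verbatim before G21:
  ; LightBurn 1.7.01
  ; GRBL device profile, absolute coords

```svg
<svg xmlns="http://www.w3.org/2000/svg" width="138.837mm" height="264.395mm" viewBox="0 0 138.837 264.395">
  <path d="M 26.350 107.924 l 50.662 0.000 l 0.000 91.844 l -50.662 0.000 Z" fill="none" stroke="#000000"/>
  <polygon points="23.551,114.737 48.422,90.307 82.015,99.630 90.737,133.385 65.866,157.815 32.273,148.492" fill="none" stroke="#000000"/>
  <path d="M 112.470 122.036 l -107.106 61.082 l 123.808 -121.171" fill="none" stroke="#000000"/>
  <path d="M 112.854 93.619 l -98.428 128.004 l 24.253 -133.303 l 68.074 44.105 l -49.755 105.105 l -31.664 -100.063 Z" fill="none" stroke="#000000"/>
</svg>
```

; LightBurn 1.7.01
; GRBL device profile, absolute coords
G21
G90
G0 X26.350 Y156.471
M3 S399
G1 X77.012 Y156.471 F1679
G1 X77.012 Y64.627
G1 X26.350 Y64.627
G1 X26.350 Y156.471
M5
G0 X23.551 Y149.658
M3 S399
G1 X48.422 Y174.088 F1679
G1 X82.015 Y164.765
G1 X90.737 Y131.010
G1 X65.866 Y106.580
G1 X32.273 Y115.903
G1 X23.551 Y149.658
M5
G0 X112.470 Y142.359
M3 S399
G1 X5.364 Y81.277 F1679
G1 X129.172 Y202.448
M5
G0 X112.854 Y170.776
M3 S399
G1 X14.426 Y42.772 F1679
G1 X38.679 Y176.075
G1 X106.753 Y131.970
G1 X56.998 Y26.865
G1 X25.334 Y126.928
G1 X112.854 Y170.776
M5

Since the viewBox matches the mm dimensions, user units are millimetres directly. The only transform is the Y-flip y_m = 264.395 − y_svg.

Shape 1 is a rectangle drawn with `<path>`. Its stroke #000000 means score at S399, F1679. After flipping Y the toolpath is (26.350,156.471) → (77.012,156.471) → (77.012,64.627) → (26.350,64.627) → (26.350,156.471), returning to the start.

Shape 2 is a regular polygon drawn with `<polygon>`. Its stroke #000000 means score at S399, F1679. After flipping Y the toolpath is (23.551,149.658) → (48.422,174.088) → (82.015,164.765) → (90.737,131.010) → (65.866,106.580) → (32.273,115.903) → (23.551,149.658), returning to the start.

Shape 3 is a open polyline drawn with `<path>`. Its stroke #000000 means score at S399, F1679. After flipping Y the toolpath is (112.470,142.359) → (5.364,81.277) → (129.172,202.448).

Shape 4 is a closed polygon drawn with `<path>`. Its stroke #000000 means score at S399, F1679. After flipping Y the toolpath is (112.854,170.776) → (14.426,42.772) → (38.679,176.075) → (106.753,131.970) → (56.998,26.865) → (25.334,126.928) → (112.854,170.776), returning to the start.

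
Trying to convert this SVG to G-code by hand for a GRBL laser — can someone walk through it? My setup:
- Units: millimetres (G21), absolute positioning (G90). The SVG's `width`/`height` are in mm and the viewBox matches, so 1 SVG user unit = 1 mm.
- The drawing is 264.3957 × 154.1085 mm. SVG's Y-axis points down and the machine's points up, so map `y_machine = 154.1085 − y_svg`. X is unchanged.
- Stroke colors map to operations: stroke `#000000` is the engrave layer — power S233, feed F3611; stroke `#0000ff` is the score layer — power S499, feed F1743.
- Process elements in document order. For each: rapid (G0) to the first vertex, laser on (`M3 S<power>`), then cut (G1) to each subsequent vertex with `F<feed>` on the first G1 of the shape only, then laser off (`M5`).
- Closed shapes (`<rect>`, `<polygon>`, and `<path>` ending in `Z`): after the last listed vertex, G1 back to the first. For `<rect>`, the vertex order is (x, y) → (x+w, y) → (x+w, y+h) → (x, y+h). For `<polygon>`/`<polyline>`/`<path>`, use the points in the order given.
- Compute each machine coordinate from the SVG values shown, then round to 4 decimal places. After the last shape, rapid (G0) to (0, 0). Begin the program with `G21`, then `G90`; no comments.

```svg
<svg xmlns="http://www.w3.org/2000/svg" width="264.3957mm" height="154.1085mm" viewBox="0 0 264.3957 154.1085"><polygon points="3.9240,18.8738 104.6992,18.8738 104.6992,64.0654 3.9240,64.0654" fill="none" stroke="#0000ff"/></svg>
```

G21
G90
G0 X3.9240 Y135.2347
M3 S499
G1 X104.6992 Y135.2347 F1743
G1 X104.6992 Y90.0431
G1 X3.9240 Y90.0431
G1 X3.9240 Y135.2347
M5
G0 X0.0000 Y0.0000

viewBox `0 0 264.3957 154.1085` with mm width/height → 1 unit = 1 mm. Flip: y_m = 154.1085 − y_svg.

**Shape 1** — `<polygon>` rectangle, stroke `#0000ff` → score (S499, F1743). Machine vertices: (3.9240,135.2347) → (104.6992,135.2347) → (104.6992,90.0431) → (3.9240,90.0431) → (3.9240,135.2347). Closed: final G1 returns to the first vertex.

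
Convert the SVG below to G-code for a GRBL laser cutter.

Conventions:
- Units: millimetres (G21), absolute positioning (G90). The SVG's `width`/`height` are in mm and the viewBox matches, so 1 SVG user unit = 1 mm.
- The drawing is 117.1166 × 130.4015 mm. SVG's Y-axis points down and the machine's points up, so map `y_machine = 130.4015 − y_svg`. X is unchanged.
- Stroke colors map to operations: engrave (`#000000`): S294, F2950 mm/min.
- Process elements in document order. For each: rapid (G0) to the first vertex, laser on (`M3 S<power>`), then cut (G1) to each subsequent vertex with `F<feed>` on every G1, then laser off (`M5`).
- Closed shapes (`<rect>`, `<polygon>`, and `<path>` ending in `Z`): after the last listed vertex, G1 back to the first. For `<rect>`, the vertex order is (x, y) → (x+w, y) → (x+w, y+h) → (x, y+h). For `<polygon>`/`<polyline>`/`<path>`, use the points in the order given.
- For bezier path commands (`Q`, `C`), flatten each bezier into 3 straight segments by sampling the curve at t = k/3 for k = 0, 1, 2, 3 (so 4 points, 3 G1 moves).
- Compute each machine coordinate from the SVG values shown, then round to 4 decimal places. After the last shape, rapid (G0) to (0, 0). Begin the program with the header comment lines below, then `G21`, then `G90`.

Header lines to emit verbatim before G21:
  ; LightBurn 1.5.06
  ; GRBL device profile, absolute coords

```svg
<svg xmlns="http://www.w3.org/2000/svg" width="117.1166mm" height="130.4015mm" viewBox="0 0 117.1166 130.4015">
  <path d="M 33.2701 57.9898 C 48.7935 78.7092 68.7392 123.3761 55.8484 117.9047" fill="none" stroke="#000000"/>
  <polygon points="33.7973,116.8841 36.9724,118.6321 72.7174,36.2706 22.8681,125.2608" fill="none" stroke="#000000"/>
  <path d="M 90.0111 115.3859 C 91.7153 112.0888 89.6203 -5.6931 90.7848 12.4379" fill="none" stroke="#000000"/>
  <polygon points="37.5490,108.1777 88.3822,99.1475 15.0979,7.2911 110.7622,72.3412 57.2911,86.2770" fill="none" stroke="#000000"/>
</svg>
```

; LightBurn 1.5.06
; GRBL device profile, absolute coords
G21
G90
G0 X33.2701 Y72.4117
M3 S294
G1 X48.8876 Y46.4537 F2950
G1 X59.1737 Y20.9942 F2950
G1 X55.8484 Y12.4968 F2950
M5
G0 X33.7973 Y13.5174
M3 S294
G1 X36.9724 Y11.7694 F2950
G1 X72.7174 Y94.1309 F2950
G1 X22.8681 Y5.1407 F2950
G1 X33.7973 Y13.5174 F2950
M5
G0 X90.0111 Y15.0156
M3 S294
G1 X90.7103 Y47.2003 F2950
G1 X90.4454 Y100.0643 F2950
G1 X90.7848 Y117.9636 F2950
M5
G0 X37.5490 Y22.2238
M3 S294
G1 X88.3822 Y31.2540 F2950
G1 X15.0979 Y123.1104 F2950
G1 X110.7622 Y58.0603 F2950
G1 X57.2911 Y44.1245 F2950
G1 X37.5490 Y22.2238 F2950
M5
G0 X0.0000 Y0.0000

viewBox `0 0 117.1166 130.4015` with mm width/height → 1 unit = 1 mm. Flip: y_m = 130.4015 − y_svg.

**Shape 1** — `<path>` cubic bezier, stroke `#000000` → engrave (S294, F2950). Control points (SVG): P0=(33.2701,57.9898), P1=(48.7935,78.7092), P2=(68.7392,123.3761), P3=(55.8484,117.9047); sampled at t=k/3. Machine vertices: (33.2701,72.4117) → (48.8876,46.4537) → (59.1737,20.9942) → (55.8484,12.4968). Open path.

**Shape 2** — `<polygon>` closed polygon, stroke `#000000` → engrave (S294, F2950). Machine vertices: (33.7973,13.5174) → (36.9724,11.7694) → (72.7174,94.1309) → (22.8681,5.1407) → (33.7973,13.5174). Closed: final G1 returns to the first vertex.

**Shape 3** — `<path>` cubic bezier, stroke `#000000` → engrave (S294, F2950). Control points (SVG): P0=(90.0111,115.3859), P1=(91.7153,112.0888), P2=(89.6203,-5.6931), P3=(90.7848,12.4379); sampled at t=k/3. Machine vertices: (90.0111,15.0156) → (90.7103,47.2003) → (90.4454,100.0643) → (90.7848,117.9636). Open path.

**Shape 4** — `<polygon>` closed polygon, stroke `#000000` → engrave (S294, F2950). Machine vertices: (37.5490,22.2238) → (88.3822,31.2540) → (15.0979,123.1104) → (110.7622,58.0603) → (57.2911,44.1245) → (37.5490,22.2238). Closed: final G1 returns to the first vertex.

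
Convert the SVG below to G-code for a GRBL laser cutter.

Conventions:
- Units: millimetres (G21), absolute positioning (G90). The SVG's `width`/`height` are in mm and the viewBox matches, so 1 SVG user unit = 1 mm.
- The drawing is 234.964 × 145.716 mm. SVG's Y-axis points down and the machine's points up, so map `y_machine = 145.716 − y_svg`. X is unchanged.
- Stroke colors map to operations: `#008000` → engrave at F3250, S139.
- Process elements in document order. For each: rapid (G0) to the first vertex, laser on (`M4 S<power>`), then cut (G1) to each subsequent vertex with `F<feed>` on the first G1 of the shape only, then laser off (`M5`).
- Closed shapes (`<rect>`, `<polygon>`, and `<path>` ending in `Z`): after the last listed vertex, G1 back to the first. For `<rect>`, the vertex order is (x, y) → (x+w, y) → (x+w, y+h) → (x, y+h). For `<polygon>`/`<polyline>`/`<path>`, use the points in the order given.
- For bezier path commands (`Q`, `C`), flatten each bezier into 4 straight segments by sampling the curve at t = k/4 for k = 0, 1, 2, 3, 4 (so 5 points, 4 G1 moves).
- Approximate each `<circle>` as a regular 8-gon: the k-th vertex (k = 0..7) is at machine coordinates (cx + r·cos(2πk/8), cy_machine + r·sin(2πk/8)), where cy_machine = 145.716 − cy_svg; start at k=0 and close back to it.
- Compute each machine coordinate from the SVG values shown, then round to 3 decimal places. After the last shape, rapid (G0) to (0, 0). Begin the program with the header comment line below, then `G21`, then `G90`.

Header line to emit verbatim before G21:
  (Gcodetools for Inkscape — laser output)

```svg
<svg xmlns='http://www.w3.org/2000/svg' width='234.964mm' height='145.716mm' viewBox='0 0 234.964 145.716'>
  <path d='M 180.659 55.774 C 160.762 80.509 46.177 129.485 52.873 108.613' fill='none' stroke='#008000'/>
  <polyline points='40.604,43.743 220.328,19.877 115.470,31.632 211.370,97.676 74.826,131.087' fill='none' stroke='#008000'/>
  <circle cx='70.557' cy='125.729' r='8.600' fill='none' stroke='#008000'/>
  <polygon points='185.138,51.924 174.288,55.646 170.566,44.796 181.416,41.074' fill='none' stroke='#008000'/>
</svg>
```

(Gcodetools for Inkscape — laser output)
G21
G90
G0 X180.659 Y89.942
M4 S139
G1 X151.357 Y68.316 F3250
G1 X106.794 Y46.420
G1 X67.217 Y33.075
G1 X52.873 Y37.103
M5
G0 X40.604 Y101.973
M4 S139
G1 X220.328 Y125.839 F3250
G1 X115.470 Y114.084
G1 X211.370 Y48.040
G1 X74.826 Y14.629
M5
G0 X79.157 Y19.987
M4 S139
G1 X76.638 Y26.068 F3250
G1 X70.557 Y28.587
G1 X64.476 Y26.068
G1 X61.957 Y19.987
G1 X64.476 Y13.906
G1 X70.557 Y11.387
G1 X76.638 Y13.906
G1 X79.157 Y19.987
M5
G0 X185.138 Y93.792
M4 S139
G1 X174.288 Y90.070 F3250
G1 X170.566 Y100.920
G1 X181.416 Y104.642
G1 X185.138 Y93.792
M5
G0 X0.000 Y0.000

1 u = 1 mm; y_m = 145.716 − y.

[1] `<path>` cubic bezier, #008000→engrave S139 F3250: (180.659,89.942) → (151.357,68.316) → (106.794,46.420) → (67.217,33.075) → (52.873,37.103)

[2] `<polyline>` open polyline, #008000→engrave S139 F3250: (40.604,101.973) → (220.328,125.839) → (115.470,114.084) → (211.370,48.040) → (74.826,14.629)

[3] `<circle>` circle, #008000→engrave S139 F3250: (79.157,19.987) → (76.638,26.068) → (70.557,28.587) → (64.476,26.068) → (61.957,19.987) → (64.476,13.906) → (70.557,11.387) → (76.638,13.906) → (79.157,19.987) (closed)

[4] `<polygon>` regular polygon, #008000→engrave S139 F3250: (185.138,93.792) → (174.288,90.070) → (170.566,100.920) → (181.416,104.642) → (185.138,93.792) (closed)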